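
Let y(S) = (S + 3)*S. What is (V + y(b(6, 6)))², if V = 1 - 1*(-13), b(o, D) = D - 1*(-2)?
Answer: 10404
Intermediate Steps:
b(o, D) = 2 + D (b(o, D) = D + 2 = 2 + D)
y(S) = S*(3 + S) (y(S) = (3 + S)*S = S*(3 + S))
V = 14 (V = 1 + 13 = 14)
(V + y(b(6, 6)))² = (14 + (2 + 6)*(3 + (2 + 6)))² = (14 + 8*(3 + 8))² = (14 + 8*11)² = (14 + 88)² = 102² = 10404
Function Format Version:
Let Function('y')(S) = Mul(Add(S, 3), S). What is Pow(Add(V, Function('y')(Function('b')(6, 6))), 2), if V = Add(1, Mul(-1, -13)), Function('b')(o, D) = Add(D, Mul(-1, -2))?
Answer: 10404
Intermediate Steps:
Function('b')(o, D) = Add(2, D) (Function('b')(o, D) = Add(D, 2) = Add(2, D))
Function('y')(S) = Mul(S, Add(3, S)) (Function('y')(S) = Mul(Add(3, S), S) = Mul(S, Add(3, S)))
V = 14 (V = Add(1, 13) = 14)
Pow(Add(V, Function('y')(Function('b')(6, 6))), 2) = Pow(Add(14, Mul(Add(2, 6), Add(3, Add(2, 6)))), 2) = Pow(Add(14, Mul(8, Add(3, 8))), 2) = Pow(Add(14, Mul(8, 11)), 2) = Pow(Add(14, 88), 2) = Pow(102, 2) = 10404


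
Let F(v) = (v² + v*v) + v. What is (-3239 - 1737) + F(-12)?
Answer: -4700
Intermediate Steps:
F(v) = v + 2*v² (F(v) = (v² + v²) + v = 2*v² + v = v + 2*v²)
(-3239 - 1737) + F(-12) = (-3239 - 1737) - 12*(1 + 2*(-12)) = -4976 - 12*(1 - 24) = -4976 - 12*(-23) = -4976 + 276 = -4700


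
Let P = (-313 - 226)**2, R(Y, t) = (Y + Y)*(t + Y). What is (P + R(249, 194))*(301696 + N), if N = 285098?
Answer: 299930951190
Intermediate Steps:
R(Y, t) = 2*Y*(Y + t) (R(Y, t) = (2*Y)*(Y + t) = 2*Y*(Y + t))
P = 290521 (P = (-539)**2 = 290521)
(P + R(249, 194))*(301696 + N) = (290521 + 2*249*(249 + 194))*(301696 + 285098) = (290521 + 2*249*443)*586794 = (290521 + 220614)*586794 = 511135*586794 = 299930951190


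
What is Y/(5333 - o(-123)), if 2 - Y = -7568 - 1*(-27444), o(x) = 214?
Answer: -19874/5119 ≈ -3.8824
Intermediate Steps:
Y = -19874 (Y = 2 - (-7568 - 1*(-27444)) = 2 - (-7568 + 27444) = 2 - 1*19876 = 2 - 19876 = -19874)
Y/(5333 - o(-123)) = -19874/(5333 - 1*214) = -19874/(5333 - 214) = -19874/5119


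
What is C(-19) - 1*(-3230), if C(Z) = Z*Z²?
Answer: -3629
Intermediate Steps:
C(Z) = Z³
C(-19) - 1*(-3230) = (-19)³ - 1*(-3230) = -6859 + 3230 = -3629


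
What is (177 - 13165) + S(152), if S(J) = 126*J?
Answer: 6164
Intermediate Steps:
(177 - 13165) + S(152) = (177 - 13165) + 126*152 = -12988 + 19152 = 6164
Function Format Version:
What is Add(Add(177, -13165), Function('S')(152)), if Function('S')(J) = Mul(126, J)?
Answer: 6164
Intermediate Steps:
Add(Add(177, -13165), Function('S')(152)) = Add(Add(177, -13165), Mul(126, 152)) = Add(-12988, 19152) = 6164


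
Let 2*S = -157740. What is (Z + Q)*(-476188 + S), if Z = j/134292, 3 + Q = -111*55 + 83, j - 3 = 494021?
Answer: 112207094466502/33573 ≈ 3.3422e+9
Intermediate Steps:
j = 494024 (j = 3 + 494021 = 494024)
S = -78870 (S = (½)*(-157740) = -78870)
Q = -6025 (Q = -3 + (-111*55 + 83) = -3 + (-6105 + 83) = -3 - 6022 = -6025)
Z = 123506/33573 (Z = 494024/134292 = 494024*(1/134292) = 123506/33573 ≈ 3.6787)
(Z + Q)*(-476188 + S) = (123506/33573 - 6025)*(-476188 - 78870) = -202153819/33573*(-555058) = 112207094466502/33573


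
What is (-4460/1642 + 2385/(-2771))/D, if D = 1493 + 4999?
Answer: -8137415/14769241572 ≈ -0.00055097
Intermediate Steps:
D = 6492
(-4460/1642 + 2385/(-2771))/D = (-4460/1642 + 2385/(-2771))/6492 = (-4460*1/1642 + 2385*(-1/2771))*(1/6492) = (-2230/821 - 2385/2771)*(1/6492) = -8137415/2274991*1/6492 = -8137415/14769241572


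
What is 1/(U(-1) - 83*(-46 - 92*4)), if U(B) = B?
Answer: 1/34361 ≈ 2.9103e-5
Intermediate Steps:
1/(U(-1) - 83*(-46 - 92*4)) = 1/(-1 - 83*(-46 - 92*4)) = 1/(-1 - 83*(-46 - 368)) = 1/(-1 - 83*(-414)) = 1/(-1 + 34362) = 1/34361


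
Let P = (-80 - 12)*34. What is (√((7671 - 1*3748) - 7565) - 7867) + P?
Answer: -10995 + I*√3642 ≈ -10995.0 + 60.349*I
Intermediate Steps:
P = -3128 (P = -92*34 = -3128)
(√((7671 - 1*3748) - 7565) - 7867) + P = (√((7671 - 1*3748) - 7565) - 7867) - 3128 = (√((7671 - 3748) - 7565) - 7867) - 3128 = (√(3923 - 7565) - 7867) - 3128 = (√(-3642) - 7867) - 3128 = (I*√3642 - 7867) - 3128 = (-7867 + I*√3642) - 3128 = -10995 + I*√3642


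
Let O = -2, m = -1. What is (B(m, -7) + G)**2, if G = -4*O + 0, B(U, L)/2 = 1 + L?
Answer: 16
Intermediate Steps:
B(U, L) = 2 + 2*L (B(U, L) = 2*(1 + L) = 2 + 2*L)
G = 8 (G = -4*(-2) + 0 = 8 + 0 = 8)
(B(m, -7) + G)**2 = ((2 + 2*(-7)) + 8)**2 = ((2 - 14) + 8)**2 = (-12 + 8)**2 = (-4)**2 = 16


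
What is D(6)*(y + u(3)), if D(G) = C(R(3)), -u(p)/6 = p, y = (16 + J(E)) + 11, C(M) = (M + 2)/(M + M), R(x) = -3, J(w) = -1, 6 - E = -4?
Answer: 4/3 ≈ 1.3333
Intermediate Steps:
E = 10 (E = 6 - 1*(-4) = 6 + 4 = 10)
C(M) = (2 + M)/(2*M) (C(M) = (2 + M)/((2*M)) = (2 + M)*(1/(2*M)) = (2 + M)/(2*M))
y = 26 (y = (16 - 1) + 11 = 15 + 11 = 26)
u(p) = -6*p
D(G) = ⅙ (D(G) = (½)*(2 - 3)/(-3) = (½)*(-⅓)*(-1) = ⅙)
D(6)*(y + u(3)) = (26 - 6*3)/6 = (26 - 18)/6 = (⅙)*8 = 4/3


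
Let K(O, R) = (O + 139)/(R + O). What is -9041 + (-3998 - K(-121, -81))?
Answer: -1316930/101 ≈ -13039.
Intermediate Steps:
K(O, R) = (139 + O)/(O + R)
-9041 + (-3998 - K(-121, -81)) = -9041 + (-3998 - (139 - 121)/(-121 - 81)) = -9041 + (-3998 - 18/(-202)) = -9041 + (-3998 - (-1)*18/202) = -9041 + (-3998 - 1*(-9/101)) = -9041 + (-3998 + 9/101) = -9041 - 403789/101 = -1316930/101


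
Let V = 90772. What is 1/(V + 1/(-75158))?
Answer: 75158/6822241975 ≈ 1.1017e-5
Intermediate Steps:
1/(V + 1/(-75158)) = 1/(90772 + 1/(-75158)) = 1/(90772 - 1/75158) = 1/(6822241975/75158) = 75158/6822241975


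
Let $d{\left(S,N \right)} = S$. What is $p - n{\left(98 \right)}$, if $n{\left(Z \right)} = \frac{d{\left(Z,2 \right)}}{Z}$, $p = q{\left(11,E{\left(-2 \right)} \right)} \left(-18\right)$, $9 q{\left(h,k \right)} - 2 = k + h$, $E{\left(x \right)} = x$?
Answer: $-23$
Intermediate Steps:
$q{\left(h,k \right)} = \frac{2}{9} + \frac{h}{9} + \frac{k}{9}$ ($q{\left(h,k \right)} = \frac{2}{9} + \frac{k + h}{9} = \frac{2}{9} + \frac{h + k}{9} = \frac{2}{9} + \left(\frac{h}{9} + \frac{k}{9}\right) = \frac{2}{9} + \frac{h}{9} + \frac{k}{9}$)
$p = -22$ ($p = \left(\frac{2}{9} + \frac{1}{9} \cdot 11 + \frac{1}{9} \left(-2\right)\right) \left(-18\right) = \left(\frac{2}{9} + \frac{11}{9} - \frac{2}{9}\right) \left(-18\right) = \frac{11}{9} \left(-18\right) = -22$)
$n{\left(Z \right)} = 1$ ($n{\left(Z \right)} = \frac{Z}{Z} = 1$)
$p - n{\left(98 \right)} = -22 - 1 = -23$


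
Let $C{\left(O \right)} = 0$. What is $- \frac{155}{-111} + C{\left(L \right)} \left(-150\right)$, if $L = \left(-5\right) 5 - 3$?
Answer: $\frac{155}{111} \approx 1.3964$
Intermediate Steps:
$L = -28$ ($L = -25 - 3 = -28$)
$- \frac{155}{-111} + C{\left(L \right)} \left(-150\right) = - \frac{155}{-111} + 0 \left(-150\right) = \left(-155\right) \left(- \frac{1}{111}\right) + 0 = \frac{155}{111} + 0 = \frac{155}{111}$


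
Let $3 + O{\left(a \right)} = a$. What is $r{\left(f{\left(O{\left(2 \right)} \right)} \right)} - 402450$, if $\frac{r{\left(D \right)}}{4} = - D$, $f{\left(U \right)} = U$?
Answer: $-402446$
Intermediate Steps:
$O{\left(a \right)} = -3 + a$
$r{\left(D \right)} = - 4 D$ ($r{\left(D \right)} = 4 \left(- D\right) = - 4 D$)
$r{\left(f{\left(O{\left(2 \right)} \right)} \right)} - 402450 = - 4 \left(-3 + 2\right) - 402450 = \left(-4\right) \left(-1\right) - 402450 = 4 - 402450 = -402446$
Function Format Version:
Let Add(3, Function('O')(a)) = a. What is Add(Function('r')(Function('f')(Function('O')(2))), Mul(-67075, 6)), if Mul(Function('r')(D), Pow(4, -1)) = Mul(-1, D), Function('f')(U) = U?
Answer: -402446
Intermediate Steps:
Function('O')(a) = Add(-3, a)
Function('r')(D) = Mul(-4, D) (Function('r')(D) = Mul(4, Mul(-1, D)) = Mul(-4, D))
Add(Function('r')(Function('f')(Function('O')(2))), Mul(-67075, 6)) = Add(Mul(-4, Add(-3, 2)), Mul(-67075, 6)) = Add(Mul(-4, -1), -402450) = Add(4, -402450) = -402446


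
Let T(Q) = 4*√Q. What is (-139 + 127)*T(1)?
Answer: -48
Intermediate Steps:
(-139 + 127)*T(1) = (-139 + 127)*(4*√1) = -48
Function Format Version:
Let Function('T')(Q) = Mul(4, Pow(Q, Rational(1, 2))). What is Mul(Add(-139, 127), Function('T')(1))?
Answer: -48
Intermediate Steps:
Mul(Add(-139, 127), Function('T')(1)) = Mul(Add(-139, 127), Mul(4, Pow(1, Rational(1, 2)))) = Mul(-12, Mul(4, 1)) = Mul(-12, 4) = -48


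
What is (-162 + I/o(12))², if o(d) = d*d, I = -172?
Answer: 34515625/1296 ≈ 26632.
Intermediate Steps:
o(d) = d²
(-162 + I/o(12))² = (-162 - 172/(12²))² = (-162 - 172/144)² = (-162 - 172*1/144)² = (-162 - 43/36)² = (-5875/36)² = 34515625/1296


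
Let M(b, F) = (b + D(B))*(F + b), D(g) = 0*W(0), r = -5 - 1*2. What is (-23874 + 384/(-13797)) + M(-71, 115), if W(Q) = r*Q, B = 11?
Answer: -124163930/4599 ≈ -26998.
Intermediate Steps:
r = -7 (r = -5 - 2 = -7)
W(Q) = -7*Q
D(g) = 0 (D(g) = 0*(-7*0) = 0*0 = 0)
M(b, F) = b*(F + b) (M(b, F) = (b + 0)*(F + b) = b*(F + b))
(-23874 + 384/(-13797)) + M(-71, 115) = (-23874 + 384/(-13797)) - 71*(115 - 71) = (-23874 + 384*(-1/13797)) - 71*44 = (-23874 - 128/4599) - 3124 = -109796654/4599 - 3124 = -124163930/4599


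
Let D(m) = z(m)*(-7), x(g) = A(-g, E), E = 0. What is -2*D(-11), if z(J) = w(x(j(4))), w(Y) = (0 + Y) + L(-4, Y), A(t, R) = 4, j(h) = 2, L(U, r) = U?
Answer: 0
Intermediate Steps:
x(g) = 4
w(Y) = -4 + Y (w(Y) = (0 + Y) - 4 = Y - 4 = -4 + Y)
z(J) = 0 (z(J) = -4 + 4 = 0)
D(m) = 0 (D(m) = 0*(-7) = 0)
-2*D(-11) = -2*0 = 0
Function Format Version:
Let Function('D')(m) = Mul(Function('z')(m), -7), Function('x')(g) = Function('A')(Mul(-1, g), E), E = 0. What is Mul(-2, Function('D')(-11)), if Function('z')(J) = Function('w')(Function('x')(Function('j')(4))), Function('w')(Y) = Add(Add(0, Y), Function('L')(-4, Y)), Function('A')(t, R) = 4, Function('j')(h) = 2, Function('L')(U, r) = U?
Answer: 0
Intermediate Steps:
Function('x')(g) = 4
Function('w')(Y) = Add(-4, Y) (Function('w')(Y) = Add(Add(0, Y), -4) = Add(Y, -4) = Add(-4, Y))
Function('z')(J) = 0 (Function('z')(J) = Add(-4, 4) = 0)
Function('D')(m) = 0 (Function('D')(m) = Mul(0, -7) = 0)
Mul(-2, Function('D')(-11)) = Mul(-2, 0) = 0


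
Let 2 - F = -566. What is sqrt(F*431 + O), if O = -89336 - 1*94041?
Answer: sqrt(61431) ≈ 247.85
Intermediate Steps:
F = 568 (F = 2 - 1*(-566) = 2 + 566 = 568)
O = -183377 (O = -89336 - 94041 = -183377)
sqrt(F*431 + O) = sqrt(568*431 - 183377) = sqrt(244808 - 183377) = sqrt(61431)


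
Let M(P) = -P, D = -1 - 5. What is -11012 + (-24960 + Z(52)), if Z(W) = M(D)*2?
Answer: -35960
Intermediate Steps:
D = -6
Z(W) = 12 (Z(W) = -1*(-6)*2 = 6*2 = 12)
-11012 + (-24960 + Z(52)) = -11012 + (-24960 + 12) = -11012 - 24948 = -35960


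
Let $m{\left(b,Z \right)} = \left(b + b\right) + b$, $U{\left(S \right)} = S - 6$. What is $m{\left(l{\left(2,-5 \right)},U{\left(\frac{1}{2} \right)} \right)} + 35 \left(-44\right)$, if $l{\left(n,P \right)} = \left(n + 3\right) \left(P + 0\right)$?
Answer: $-1615$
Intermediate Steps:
$U{\left(S \right)} = -6 + S$ ($U{\left(S \right)} = S - 6 = -6 + S$)
$l{\left(n,P \right)} = P \left(3 + n\right)$ ($l{\left(n,P \right)} = \left(3 + n\right) P = P \left(3 + n\right)$)
$m{\left(b,Z \right)} = 3 b$ ($m{\left(b,Z \right)} = 2 b + b = 3 b$)
$m{\left(l{\left(2,-5 \right)},U{\left(\frac{1}{2} \right)} \right)} + 35 \left(-44\right) = 3 \left(- 5 \left(3 + 2\right)\right) + 35 \left(-44\right) = 3 \left(\left(-5\right) 5\right) - 1540 = 3 \left(-25\right) - 1540 = -75 - 1540 = -1615$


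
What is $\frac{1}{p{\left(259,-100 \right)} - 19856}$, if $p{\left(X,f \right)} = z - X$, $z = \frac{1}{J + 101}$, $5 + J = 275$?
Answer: $- \frac{371}{7462664} \approx -4.9714 \cdot 10^{-5}$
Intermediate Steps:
$J = 270$ ($J = -5 + 275 = 270$)
$z = \frac{1}{371}$ ($z = \frac{1}{270 + 101} = \frac{1}{371} \approx 0.0026954$)
$p{\left(X,f \right)} = \frac{1}{371} - X$
$\frac{1}{p{\left(259,-100 \right)} - 19856} = \frac{1}{\left(\frac{1}{371} - 259\right) - 19856} = \frac{1}{- \frac{96088}{371} - 19856} = \frac{1}{- \frac{7462664}{371}} = - \frac{371}{7462664}$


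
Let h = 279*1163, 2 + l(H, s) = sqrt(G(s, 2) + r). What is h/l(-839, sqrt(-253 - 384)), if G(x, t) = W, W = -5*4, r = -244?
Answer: -324477/134 - 324477*I*sqrt(66)/134 ≈ -2421.5 - 19672.0*I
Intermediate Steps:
W = -20
G(x, t) = -20
l(H, s) = -2 + 2*I*sqrt(66) (l(H, s) = -2 + sqrt(-20 - 244) = -2 + sqrt(-264) = -2 + 2*I*sqrt(66))
h = 324477
h/l(-839, sqrt(-253 - 384)) = 324477/(-2 + 2*I*sqrt(66))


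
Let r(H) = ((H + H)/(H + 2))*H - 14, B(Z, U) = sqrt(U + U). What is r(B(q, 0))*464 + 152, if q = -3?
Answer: -6344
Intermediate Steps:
B(Z, U) = sqrt(2)*sqrt(U) (B(Z, U) = sqrt(2*U) = sqrt(2)*sqrt(U))
r(H) = -14 + 2*H**2/(2 + H) (r(H) = ((2*H)/(2 + H))*H - 14 = (2*H/(2 + H))*H - 14 = 2*H**2/(2 + H) - 14 = -14 + 2*H**2/(2 + H))
r(B(q, 0))*464 + 152 = (2*(-14 + (sqrt(2)*sqrt(0))**2 - 7*sqrt(2)*sqrt(0))/(2 + sqrt(2)*sqrt(0)))*464 + 152 = (2*(-14 + (sqrt(2)*0)**2 - 7*sqrt(2)*0)/(2 + sqrt(2)*0))*464 + 152 = (2*(-14 + 0**2 - 7*0)/(2 + 0))*464 + 152 = (2*(-14 + 0 + 0)/2)*464 + 152 = (2*(1/2)*(-14))*464 + 152 = -14*464 + 152 = -6496 + 152 = -6344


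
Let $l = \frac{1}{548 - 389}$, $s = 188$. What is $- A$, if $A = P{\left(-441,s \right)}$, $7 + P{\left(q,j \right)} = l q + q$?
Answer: $\frac{23891}{53} \approx 450.77$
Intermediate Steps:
$l = \frac{1}{159} \approx 0.0062893$
$P{\left(q,j \right)} = -7 + \frac{160 q}{159}$ ($P{\left(q,j \right)} = -7 + \left(\frac{q}{159} + q\right) = -7 + \frac{160 q}{159}$)
$A = - \frac{23891}{53}$ ($A = -7 + \frac{160}{159} \left(-441\right) = -7 - \frac{23520}{53} = - \frac{23891}{53} \approx -450.77$)
$- A = \left(-1\right) \left(- \frac{23891}{53}\right) = \frac{23891}{53}$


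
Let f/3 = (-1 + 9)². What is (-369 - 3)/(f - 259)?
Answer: 372/67 ≈ 5.5522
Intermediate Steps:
f = 192 (f = 3*(-1 + 9)² = 3*8² = 3*64 = 192)
(-369 - 3)/(f - 259) = (-369 - 3)/(192 - 259) = -372/(-67) = -372*(-1/67) = 372/67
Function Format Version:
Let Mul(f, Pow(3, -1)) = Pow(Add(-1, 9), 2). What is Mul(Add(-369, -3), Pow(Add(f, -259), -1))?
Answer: Rational(372, 67) ≈ 5.5522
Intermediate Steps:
f = 192 (f = Mul(3, Pow(Add(-1, 9), 2)) = Mul(3, Pow(8, 2)) = Mul(3, 64) = 192)
Mul(Add(-369, -3), Pow(Add(f, -259), -1)) = Mul(Add(-369, -3), Pow(Add(192, -259), -1)) = Mul(-372, Pow(-67, -1)) = Mul(-372, Rational(-1, 67)) = Rational(372, 67)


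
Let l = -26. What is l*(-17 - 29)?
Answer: 1196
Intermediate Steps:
l*(-17 - 29) = -26*(-17 - 29) = -26*(-46) = 1196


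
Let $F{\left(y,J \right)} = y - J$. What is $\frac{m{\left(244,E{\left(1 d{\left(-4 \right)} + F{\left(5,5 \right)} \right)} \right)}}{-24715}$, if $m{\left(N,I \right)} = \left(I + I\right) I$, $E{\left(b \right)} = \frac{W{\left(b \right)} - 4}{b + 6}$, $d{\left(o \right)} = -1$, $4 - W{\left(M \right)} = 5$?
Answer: $- \frac{2}{24715} \approx -8.0923 \cdot 10^{-5}$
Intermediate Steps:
$W{\left(M \right)} = -1$ ($W{\left(M \right)} = 4 - 5 = -1$)
$E{\left(b \right)} = - \frac{5}{6 + b}$ ($E{\left(b \right)} = \frac{-1 - 4}{b + 6} = - \frac{5}{6 + b}$)
$m{\left(N,I \right)} = 2 I^{2}$ ($m{\left(N,I \right)} = 2 I I = 2 I^{2}$)
$\frac{m{\left(244,E{\left(1 d{\left(-4 \right)} + F{\left(5,5 \right)} \right)} \right)}}{-24715} = \frac{2 \left(- \frac{5}{6 + \left(1 \left(-1\right) + \left(5 - 5\right)\right)}\right)^{2}}{-24715} = 2 \left(- \frac{5}{6 + \left(-1 + \left(5 - 5\right)\right)}\right)^{2} \left(- \frac{1}{24715}\right) = 2 \left(- \frac{5}{6 + \left(-1 + 0\right)}\right)^{2} \left(- \frac{1}{24715}\right) = 2 \left(- \frac{5}{6 - 1}\right)^{2} \left(- \frac{1}{24715}\right) = 2 \left(- \frac{5}{5}\right)^{2} \left(- \frac{1}{24715}\right) = 2 \left(\left(-5\right) \frac{1}{5}\right)^{2} \left(- \frac{1}{24715}\right) = 2 \left(-1\right)^{2} \left(- \frac{1}{24715}\right) = 2 \cdot 1 \left(- \frac{1}{24715}\right) = 2 \left(- \frac{1}{24715}\right) = - \frac{2}{24715}$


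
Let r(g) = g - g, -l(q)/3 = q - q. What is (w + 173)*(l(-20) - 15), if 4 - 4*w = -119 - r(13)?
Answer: -12225/4 ≈ -3056.3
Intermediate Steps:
l(q) = 0 (l(q) = -3*(q - q) = -3*0 = 0)
r(g) = 0
w = 123/4 (w = 1 - (-119 - 1*0)/4 = 1 - (-119 + 0)/4 = 1 - 1/4*(-119) = 1 + 119/4 = 123/4 ≈ 30.750)
(w + 173)*(l(-20) - 15) = (123/4 + 173)*(0 - 15) = (815/4)*(-15) = -12225/4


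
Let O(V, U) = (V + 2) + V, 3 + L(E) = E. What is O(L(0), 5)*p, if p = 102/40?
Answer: -51/5 ≈ -10.200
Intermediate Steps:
L(E) = -3 + E
O(V, U) = 2 + 2*V (O(V, U) = (2 + V) + V = 2 + 2*V)
p = 51/20 (p = 102*(1/40) = 51/20 ≈ 2.5500)
O(L(0), 5)*p = (2 + 2*(-3 + 0))*(51/20) = (2 + 2*(-3))*(51/20) = (2 - 6)*(51/20) = -4*51/20 = -51/5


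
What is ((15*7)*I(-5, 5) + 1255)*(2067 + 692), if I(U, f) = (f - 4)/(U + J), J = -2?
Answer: 3421160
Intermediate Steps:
I(U, f) = (-4 + f)/(-2 + U) (I(U, f) = (f - 4)/(U - 2) = (-4 + f)/(-2 + U))
((15*7)*I(-5, 5) + 1255)*(2067 + 692) = ((15*7)*((-4 + 5)/(-2 - 5)) + 1255)*(2067 + 692) = (105*(1/(-7)) + 1255)*2759 = (105*(-⅐*1) + 1255)*2759 = (105*(-⅐) + 1255)*2759 = (-15 + 1255)*2759 = 1240*2759 = 3421160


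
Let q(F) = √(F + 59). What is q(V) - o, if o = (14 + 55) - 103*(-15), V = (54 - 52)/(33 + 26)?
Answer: -1614 + 9*√2537/59 ≈ -1606.3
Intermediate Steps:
V = 2/59 ≈ 0.033898
q(F) = √(59 + F)
o = 1614 (o = 69 + 1545 = 1614)
q(V) - o = √(59 + 2/59) - 1*1614 = √(3483/59) - 1614 = 9*√2537/59 - 1614 = -1614 + 9*√2537/59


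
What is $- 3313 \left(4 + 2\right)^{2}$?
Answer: $-119268$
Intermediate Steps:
$- 3313 \left(4 + 2\right)^{2} = - 3313 \cdot 6^{2} = \left(-3313\right) 36 = -119268$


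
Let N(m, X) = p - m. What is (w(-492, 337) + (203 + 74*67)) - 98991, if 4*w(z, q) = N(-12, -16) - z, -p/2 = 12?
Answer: -93710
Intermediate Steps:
p = -24 (p = -2*12 = -24)
N(m, X) = -24 - m
w(z, q) = -3 - z/4 (w(z, q) = ((-24 - 1*(-12)) - z)/4 = ((-24 + 12) - z)/4 = (-12 - z)/4 = -3 - z/4)
(w(-492, 337) + (203 + 74*67)) - 98991 = ((-3 - ¼*(-492)) + (203 + 74*67)) - 98991 = ((-3 + 123) + (203 + 4958)) - 98991 = (120 + 5161) - 98991 = 5281 - 98991 = -93710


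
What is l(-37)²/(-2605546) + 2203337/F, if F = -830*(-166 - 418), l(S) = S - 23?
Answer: 2869575457501/631480128560 ≈ 4.5442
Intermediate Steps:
l(S) = -23 + S
F = 484720 (F = -830*(-584) = 484720)
l(-37)²/(-2605546) + 2203337/F = (-23 - 37)²/(-2605546) + 2203337/484720 = (-60)²*(-1/2605546) + 2203337*(1/484720) = 3600*(-1/2605546) + 2203337/484720 = -1800/1302773 + 2203337/484720 = 2869575457501/631480128560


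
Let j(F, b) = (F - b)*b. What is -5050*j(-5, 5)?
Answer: 252500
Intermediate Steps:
j(F, b) = b*(F - b)
-5050*j(-5, 5) = -25250*(-5 - 1*5) = -25250*(-5 - 5) = -25250*(-10) = -5050*(-50) = 252500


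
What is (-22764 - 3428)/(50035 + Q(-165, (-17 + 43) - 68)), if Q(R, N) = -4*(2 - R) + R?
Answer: -13096/24601 ≈ -0.53234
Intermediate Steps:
Q(R, N) = -8 + 5*R (Q(R, N) = (-8 + 4*R) + R = -8 + 5*R)
(-22764 - 3428)/(50035 + Q(-165, (-17 + 43) - 68)) = (-22764 - 3428)/(50035 + (-8 + 5*(-165))) = -26192/(50035 + (-8 - 825)) = -26192/(50035 - 833) = -26192/49202 = -26192*1/49202 = -13096/24601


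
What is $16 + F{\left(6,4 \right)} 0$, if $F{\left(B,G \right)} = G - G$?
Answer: $16$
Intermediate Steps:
$F{\left(B,G \right)} = 0$
$16 + F{\left(6,4 \right)} 0 = 16 + 0 \cdot 0 = 16 + 0 = 16$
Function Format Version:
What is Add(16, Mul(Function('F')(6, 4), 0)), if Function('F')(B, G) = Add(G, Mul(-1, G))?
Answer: 16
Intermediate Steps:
Function('F')(B, G) = 0
Add(16, Mul(Function('F')(6, 4), 0)) = Add(16, Mul(0, 0)) = Add(16, 0) = 16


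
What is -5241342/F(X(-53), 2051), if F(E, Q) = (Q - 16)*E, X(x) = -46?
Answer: 2620671/46805 ≈ 55.991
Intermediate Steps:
F(E, Q) = E*(-16 + Q) (F(E, Q) = (-16 + Q)*E = E*(-16 + Q))
-5241342/F(X(-53), 2051) = -5241342*(-1/(46*(-16 + 2051))) = -5241342/((-46*2035)) = -5241342/(-93610) = -5241342*(-1/93610) = 2620671/46805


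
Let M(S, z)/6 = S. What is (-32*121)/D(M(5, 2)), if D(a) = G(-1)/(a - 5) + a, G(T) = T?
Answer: -96800/749 ≈ -129.24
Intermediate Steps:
M(S, z) = 6*S
D(a) = a - 1/(-5 + a) (D(a) = -1/(a - 5) + a = -1/(-5 + a) + a = a - 1/(-5 + a))
(-32*121)/D(M(5, 2)) = (-32*121)/(((-1 + (6*5)² - 30*5)/(-5 + 6*5))) = -3872*(-5 + 30)/(-1 + 30² - 5*30) = -3872*25/(-1 + 900 - 150) = -3872/((1/25)*749) = -3872/749/25 = -3872*25/749 = -96800/749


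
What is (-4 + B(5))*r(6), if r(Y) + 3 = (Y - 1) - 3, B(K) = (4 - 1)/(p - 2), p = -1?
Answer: 5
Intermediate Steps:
B(K) = -1 (B(K) = (4 - 1)/(-1 - 2) = 3/(-3) = 3*(-1/3) = -1)
r(Y) = -7 + Y (r(Y) = -3 + ((Y - 1) - 3) = -3 + ((-1 + Y) - 3) = -3 + (-4 + Y) = -7 + Y)
(-4 + B(5))*r(6) = (-4 - 1)*(-7 + 6) = -5*(-1) = 5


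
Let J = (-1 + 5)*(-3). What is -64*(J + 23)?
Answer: -704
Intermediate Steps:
J = -12 (J = 4*(-3) = -12)
-64*(J + 23) = -64*(-12 + 23) = -64*11 = -704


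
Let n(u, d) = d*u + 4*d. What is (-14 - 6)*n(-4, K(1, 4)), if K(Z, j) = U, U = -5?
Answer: 0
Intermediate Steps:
K(Z, j) = -5
n(u, d) = 4*d + d*u
(-14 - 6)*n(-4, K(1, 4)) = (-14 - 6)*(-5*(4 - 4)) = -(-100)*0 = -20*0 = 0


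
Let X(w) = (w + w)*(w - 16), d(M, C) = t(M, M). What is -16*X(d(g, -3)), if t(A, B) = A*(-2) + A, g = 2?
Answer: -1152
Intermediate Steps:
t(A, B) = -A (t(A, B) = -2*A + A = -A)
d(M, C) = -M
X(w) = 2*w*(-16 + w) (X(w) = (2*w)*(-16 + w) = 2*w*(-16 + w))
-16*X(d(g, -3)) = -32*(-1*2)*(-16 - 1*2) = -32*(-2)*(-16 - 2) = -32*(-2)*(-18) = -16*72 = -1152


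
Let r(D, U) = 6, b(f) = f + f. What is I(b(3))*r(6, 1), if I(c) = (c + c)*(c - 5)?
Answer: 72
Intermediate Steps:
b(f) = 2*f
I(c) = 2*c*(-5 + c) (I(c) = (2*c)*(-5 + c) = 2*c*(-5 + c))
I(b(3))*r(6, 1) = (2*(2*3)*(-5 + 2*3))*6 = (2*6*(-5 + 6))*6 = (2*6*1)*6 = 12*6 = 72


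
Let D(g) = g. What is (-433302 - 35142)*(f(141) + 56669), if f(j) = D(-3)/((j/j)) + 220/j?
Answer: -1247642194648/47 ≈ -2.6546e+10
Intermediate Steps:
f(j) = -3 + 220/j (f(j) = -3/(j/j) + 220/j = -3/1 + 220/j = -3*1 + 220/j = -3 + 220/j)
(-433302 - 35142)*(f(141) + 56669) = (-433302 - 35142)*((-3 + 220/141) + 56669) = -468444*((-3 + 220*(1/141)) + 56669) = -468444*((-3 + 220/141) + 56669) = -468444*(-203/141 + 56669) = -468444*7990126/141 = -1247642194648/47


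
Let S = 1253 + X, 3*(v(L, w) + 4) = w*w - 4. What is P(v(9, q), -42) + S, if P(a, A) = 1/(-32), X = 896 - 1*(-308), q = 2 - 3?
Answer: 78623/32 ≈ 2457.0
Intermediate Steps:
q = -1
v(L, w) = -16/3 + w²/3 (v(L, w) = -4 + (w*w - 4)/3 = -4 + (w² - 4)/3 = -4 + (-4 + w²)/3 = -4 + (-4/3 + w²/3) = -16/3 + w²/3)
X = 1204 (X = 896 + 308 = 1204)
P(a, A) = -1/32
S = 2457 (S = 1253 + 1204 = 2457)
P(v(9, q), -42) + S = -1/32 + 2457 = 78623/32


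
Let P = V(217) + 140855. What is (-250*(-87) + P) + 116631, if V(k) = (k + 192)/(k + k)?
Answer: 121188833/434 ≈ 2.7924e+5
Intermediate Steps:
V(k) = (192 + k)/(2*k) (V(k) = (192 + k)/((2*k)) = (192 + k)*(1/(2*k)) = (192 + k)/(2*k))
P = 61131479/434 (P = (1/2)*(192 + 217)/217 + 140855 = (1/2)*(1/217)*409 + 140855 = 409/434 + 140855 = 61131479/434 ≈ 1.4086e+5)
(-250*(-87) + P) + 116631 = (-250*(-87) + 61131479/434) + 116631 = (21750 + 61131479/434) + 116631 = 70570979/434 + 116631 = 121188833/434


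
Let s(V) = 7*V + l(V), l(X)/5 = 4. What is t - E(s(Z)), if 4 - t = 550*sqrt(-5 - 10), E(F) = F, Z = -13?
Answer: 75 - 550*I*sqrt(15) ≈ 75.0 - 2130.1*I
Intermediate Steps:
l(X) = 20 (l(X) = 5*4 = 20)
s(V) = 20 + 7*V (s(V) = 7*V + 20 = 20 + 7*V)
t = 4 - 550*I*sqrt(15) (t = 4 - 550*sqrt(-5 - 10) = 4 - 550*sqrt(-15) = 4 - 550*I*sqrt(15) ≈ 4.0 - 2130.1*I)
t - E(s(Z)) = (4 - 550*I*sqrt(15)) - (20 + 7*(-13)) = (4 - 550*I*sqrt(15)) - (20 - 91) = (4 - 550*I*sqrt(15)) - 1*(-71) = (4 - 550*I*sqrt(15)) + 71 = 75 - 550*I*sqrt(15)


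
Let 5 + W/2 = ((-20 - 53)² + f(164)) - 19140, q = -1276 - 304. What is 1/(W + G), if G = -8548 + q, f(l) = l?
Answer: -1/37432 ≈ -2.6715e-5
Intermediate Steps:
q = -1580
W = -27304 (W = -10 + 2*(((-20 - 53)² + 164) - 19140) = -10 + 2*(((-73)² + 164) - 19140) = -10 + 2*((5329 + 164) - 19140) = -10 + 2*(5493 - 19140) = -10 + 2*(-13647) = -10 - 27294 = -27304)
G = -10128 (G = -8548 - 1580 = -10128)
1/(W + G) = 1/(-27304 - 10128) = 1/(-37432) = -1/37432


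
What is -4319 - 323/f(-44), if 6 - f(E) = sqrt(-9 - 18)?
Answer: -91345/21 - 323*I*sqrt(3)/21 ≈ -4349.8 - 26.641*I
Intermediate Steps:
f(E) = 6 - 3*I*sqrt(3) (f(E) = 6 - sqrt(-9 - 18) = 6 - sqrt(-27) = 6 - 3*I*sqrt(3))
-4319 - 323/f(-44) = -4319 - 323/(6 - 3*I*sqrt(3))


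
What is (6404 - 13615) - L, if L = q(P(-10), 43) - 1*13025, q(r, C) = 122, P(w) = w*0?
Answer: 5692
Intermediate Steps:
P(w) = 0
L = -12903 (L = 122 - 1*13025 = 122 - 13025 = -12903)
(6404 - 13615) - L = (6404 - 13615) - 1*(-12903) = -7211 + 12903 = 5692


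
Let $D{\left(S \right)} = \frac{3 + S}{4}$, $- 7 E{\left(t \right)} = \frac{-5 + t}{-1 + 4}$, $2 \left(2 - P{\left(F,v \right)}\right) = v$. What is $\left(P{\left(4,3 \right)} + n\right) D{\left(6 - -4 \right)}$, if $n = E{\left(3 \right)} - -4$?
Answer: $\frac{2509}{168} \approx 14.935$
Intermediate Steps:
$P{\left(F,v \right)} = 2 - \frac{v}{2}$
$E{\left(t \right)} = \frac{5}{21} - \frac{t}{21}$ ($E{\left(t \right)} = - \frac{\left(-5 + t\right) \frac{1}{-1 + 4}}{7} = - \frac{\left(-5 + t\right) \frac{1}{3}}{7} = - \frac{- \frac{5}{3} + \frac{t}{3}}{7} = \frac{5}{21} - \frac{t}{21}$)
$n = \frac{86}{21}$ ($n = \left(\frac{5}{21} - \frac{1}{7}\right) - -4 = \left(\frac{5}{21} - \frac{1}{7}\right) + 4 = \frac{2}{21} + 4 = \frac{86}{21} \approx 4.0952$)
$D{\left(S \right)} = \frac{3}{4} + \frac{S}{4}$ ($D{\left(S \right)} = \left(3 + S\right) \frac{1}{4} = \frac{3}{4} + \frac{S}{4}$)
$\left(P{\left(4,3 \right)} + n\right) D{\left(6 - -4 \right)} = \left(\left(2 - \frac{3}{2}\right) + \frac{86}{21}\right) \left(\frac{3}{4} + \frac{6 - -4}{4}\right) = \left(\left(2 - \frac{3}{2}\right) + \frac{86}{21}\right) \left(\frac{3}{4} + \frac{6 + 4}{4}\right) = \left(\frac{1}{2} + \frac{86}{21}\right) \left(\frac{3}{4} + \frac{1}{4} \cdot 10\right) = \frac{193 \left(\frac{3}{4} + \frac{5}{2}\right)}{42} = \frac{193}{42} \cdot \frac{13}{4} = \frac{2509}{168}$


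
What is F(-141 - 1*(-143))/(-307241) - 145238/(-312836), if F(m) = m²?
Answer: 22310908507/48058022738 ≈ 0.46425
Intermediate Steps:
F(-141 - 1*(-143))/(-307241) - 145238/(-312836) = (-141 - 1*(-143))²/(-307241) - 145238/(-312836) = (-141 + 143)²*(-1/307241) - 145238*(-1/312836) = 2²*(-1/307241) + 72619/156418 = 4*(-1/307241) + 72619/156418 = -4/307241 + 72619/156418 = 22310908507/48058022738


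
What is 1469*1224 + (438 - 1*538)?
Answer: 1797956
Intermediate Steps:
1469*1224 + (438 - 1*538) = 1798056 + (438 - 538) = 1798056 - 100 = 1797956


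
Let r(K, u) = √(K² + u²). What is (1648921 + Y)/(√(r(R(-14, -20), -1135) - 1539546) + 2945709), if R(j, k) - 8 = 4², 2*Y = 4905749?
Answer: 8203591/(2*(2945709 + I*√(1539546 - √1288801))) ≈ 1.3925 - 0.00058631*I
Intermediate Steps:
Y = 4905749/2 (Y = (½)*4905749 = 4905749/2 ≈ 2.4529e+6)
R(j, k) = 24 (R(j, k) = 8 + 4² = 8 + 16 = 24)
(1648921 + Y)/(√(r(R(-14, -20), -1135) - 1539546) + 2945709) = (1648921 + 4905749/2)/(√(√(24² + (-1135)²) - 1539546) + 2945709) = 8203591/(2*(√(√(576 + 1288225) - 1539546) + 2945709)) = 8203591/(2*(√(√1288801 - 1539546) + 2945709)) = 8203591/(2*(√(-1539546 + √1288801) + 2945709)) = 8203591/(2*(2945709 + √(-1539546 + √1288801)))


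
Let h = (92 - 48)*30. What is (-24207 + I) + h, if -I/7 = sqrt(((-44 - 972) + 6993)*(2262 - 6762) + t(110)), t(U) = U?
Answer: -22887 - 7*I*sqrt(26896390) ≈ -22887.0 - 36303.0*I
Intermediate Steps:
I = -7*I*sqrt(26896390) (I = -7*sqrt(((-44 - 972) + 6993)*(2262 - 6762) + 110) = -7*sqrt((-1016 + 6993)*(-4500) + 110) = -7*sqrt(5977*(-4500) + 110) = -7*sqrt(-26896500 + 110) = -7*I*sqrt(26896390) ≈ -36303.0*I)
h = 1320 (h = 44*30 = 1320)
(-24207 + I) + h = (-24207 - 7*I*sqrt(26896390)) + 1320 = -22887 - 7*I*sqrt(26896390)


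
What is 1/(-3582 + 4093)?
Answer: 1/511 ≈ 0.0019569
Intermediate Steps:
1/(-3582 + 4093) = 1/511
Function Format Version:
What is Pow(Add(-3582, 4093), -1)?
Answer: Rational(1, 511) ≈ 0.0019569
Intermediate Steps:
Pow(Add(-3582, 4093), -1) = Pow(511, -1) = Rational(1, 511)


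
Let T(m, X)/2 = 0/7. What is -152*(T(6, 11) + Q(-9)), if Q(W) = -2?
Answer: 304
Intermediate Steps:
T(m, X) = 0 (T(m, X) = 2*(0/7) = 2*(0*(1/7)) = 2*0 = 0)
-152*(T(6, 11) + Q(-9)) = -152*(0 - 2) = -152*(-2) = 304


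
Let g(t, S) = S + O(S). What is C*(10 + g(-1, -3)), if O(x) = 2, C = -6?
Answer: -54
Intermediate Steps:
g(t, S) = 2 + S (g(t, S) = S + 2 = 2 + S)
C*(10 + g(-1, -3)) = -6*(10 + (2 - 3)) = -6*(10 - 1) = -6*9 = -54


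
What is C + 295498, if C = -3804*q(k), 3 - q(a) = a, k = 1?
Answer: 287890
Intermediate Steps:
q(a) = 3 - a
C = -7608 (C = -3804*(3 - 1*1) = -3804*(3 - 1) = -3804*2 = -7608)
C + 295498 = -7608 + 295498 = 287890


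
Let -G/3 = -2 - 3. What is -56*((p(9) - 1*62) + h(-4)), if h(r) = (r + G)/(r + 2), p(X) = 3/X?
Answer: 11284/3 ≈ 3761.3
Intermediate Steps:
G = 15 (G = -3*(-2 - 3) = -3*(-5) = 15)
h(r) = (15 + r)/(2 + r) (h(r) = (r + 15)/(r + 2) = (15 + r)/(2 + r))
-56*((p(9) - 1*62) + h(-4)) = -56*((3/9 - 1*62) + (15 - 4)/(2 - 4)) = -56*((3*(1/9) - 62) + 11/(-2)) = -56*((1/3 - 62) - 1/2*11) = -56*(-185/3 - 11/2) = -56*(-403/6) = 11284/3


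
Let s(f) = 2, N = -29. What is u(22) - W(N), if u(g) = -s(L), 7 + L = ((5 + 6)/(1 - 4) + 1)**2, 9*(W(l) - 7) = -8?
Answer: -73/9 ≈ -8.1111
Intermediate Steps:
W(l) = 55/9 (W(l) = 7 + (1/9)*(-8) = 7 - 8/9 = 55/9)
L = 1/9 (L = -7 + ((5 + 6)/(1 - 4) + 1)**2 = -7 + (11/(-3) + 1)**2 = -7 + (11*(-1/3) + 1)**2 = -7 + (-11/3 + 1)**2 = -7 + (-8/3)**2 = -7 + 64/9 = 1/9 ≈ 0.11111)
u(g) = -2 (u(g) = -1*2 = -2)
u(22) - W(N) = -2 - 1*55/9 = -2 - 55/9 = -73/9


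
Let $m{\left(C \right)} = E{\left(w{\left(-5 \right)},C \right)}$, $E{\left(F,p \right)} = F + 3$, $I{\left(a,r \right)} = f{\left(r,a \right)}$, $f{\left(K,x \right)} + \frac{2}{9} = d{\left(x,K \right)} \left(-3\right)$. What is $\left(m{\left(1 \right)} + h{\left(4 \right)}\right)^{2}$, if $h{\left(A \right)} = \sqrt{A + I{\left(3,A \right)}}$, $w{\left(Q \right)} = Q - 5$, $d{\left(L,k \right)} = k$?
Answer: $\frac{\left(21 - i \sqrt{74}\right)^{2}}{9} \approx 40.778 - 40.144 i$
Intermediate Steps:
$f{\left(K,x \right)} = - \frac{2}{9} - 3 K$ ($f{\left(K,x \right)} = - \frac{2}{9} + K \left(-3\right) = - \frac{2}{9} - 3 K$)
$w{\left(Q \right)} = -5 + Q$
$I{\left(a,r \right)} = - \frac{2}{9} - 3 r$
$h{\left(A \right)} = \sqrt{- \frac{2}{9} - 2 A}$ ($h{\left(A \right)} = \sqrt{A - \left(\frac{2}{9} + 3 A\right)} = \sqrt{- \frac{2}{9} - 2 A}$)
$E{\left(F,p \right)} = 3 + F$
$m{\left(C \right)} = -7$ ($m{\left(C \right)} = 3 - 10 = -7$)
$\left(m{\left(1 \right)} + h{\left(4 \right)}\right)^{2} = \left(-7 + \frac{\sqrt{-2 - 72}}{3}\right)^{2} = \left(-7 + \frac{\sqrt{-74}}{3}\right)^{2} = \left(-7 + \frac{i \sqrt{74}}{3}\right)^{2}$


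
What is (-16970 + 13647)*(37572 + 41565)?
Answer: -262972251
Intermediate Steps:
(-16970 + 13647)*(37572 + 41565) = -3323*79137 = -262972251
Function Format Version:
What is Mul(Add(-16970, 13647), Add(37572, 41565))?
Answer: -262972251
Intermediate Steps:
Mul(Add(-16970, 13647), Add(37572, 41565)) = Mul(-3323, 79137) = -262972251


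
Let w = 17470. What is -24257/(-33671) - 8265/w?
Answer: 29095795/117646474 ≈ 0.24732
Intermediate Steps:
-24257/(-33671) - 8265/w = -24257/(-33671) - 8265/17470 = -24257*(-1/33671) - 8265*1/17470 = 24257/33671 - 1653/3494 = 29095795/117646474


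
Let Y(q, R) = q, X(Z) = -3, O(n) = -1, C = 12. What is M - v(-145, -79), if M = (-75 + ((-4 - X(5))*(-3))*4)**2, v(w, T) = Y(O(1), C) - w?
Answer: 3825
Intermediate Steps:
v(w, T) = -1 - w
M = 3969 (M = (-75 + ((-4 - 1*(-3))*(-3))*4)**2 = (-75 + ((-4 + 3)*(-3))*4)**2 = (-75 - 1*(-3)*4)**2 = (-75 + 3*4)**2 = (-75 + 12)**2 = (-63)**2 = 3969)
M - v(-145, -79) = 3969 - (-1 - 1*(-145)) = 3969 - (-1 + 145) = 3969 - 1*144 = 3969 - 144 = 3825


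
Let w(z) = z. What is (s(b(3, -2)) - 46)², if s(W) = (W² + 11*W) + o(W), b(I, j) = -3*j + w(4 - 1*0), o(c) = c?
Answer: 30276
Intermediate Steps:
b(I, j) = 4 - 3*j (b(I, j) = -3*j + (4 - 1*0) = -3*j + (4 + 0) = -3*j + 4 = 4 - 3*j)
s(W) = W² + 12*W (s(W) = (W² + 11*W) + W = W² + 12*W)
(s(b(3, -2)) - 46)² = ((4 - 3*(-2))*(12 + (4 - 3*(-2))) - 46)² = ((4 + 6)*(12 + (4 + 6)) - 46)² = (10*(12 + 10) - 46)² = (10*22 - 46)² = (220 - 46)² = 174² = 30276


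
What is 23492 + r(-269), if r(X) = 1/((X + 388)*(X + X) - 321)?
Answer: 1511545755/64343 ≈ 23492.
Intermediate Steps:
r(X) = 1/(-321 + 2*X*(388 + X)) (r(X) = 1/((388 + X)*(2*X) - 321) = 1/(2*X*(388 + X) - 321) = 1/(-321 + 2*X*(388 + X)))
23492 + r(-269) = 23492 + 1/(-321 + 2*(-269)² + 776*(-269)) = 23492 + 1/(-321 + 2*72361 - 208744) = 23492 + 1/(-321 + 144722 - 208744) = 23492 + 1/(-64343) = 23492 - 1/64343 = 1511545755/64343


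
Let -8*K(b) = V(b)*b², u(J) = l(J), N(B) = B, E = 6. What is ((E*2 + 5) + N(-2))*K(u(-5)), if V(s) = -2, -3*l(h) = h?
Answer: 125/12 ≈ 10.417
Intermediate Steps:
l(h) = -h/3
u(J) = -J/3
K(b) = b²/4 (K(b) = -(-1)*b²/4 = b²/4)
((E*2 + 5) + N(-2))*K(u(-5)) = ((6*2 + 5) - 2)*((-⅓*(-5))²/4) = ((12 + 5) - 2)*((5/3)²/4) = (17 - 2)*((¼)*(25/9)) = 15*(25/36) = 125/12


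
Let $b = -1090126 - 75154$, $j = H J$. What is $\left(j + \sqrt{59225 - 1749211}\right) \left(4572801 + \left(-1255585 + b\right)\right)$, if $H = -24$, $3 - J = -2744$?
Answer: $-141872836608 + 92533248 i \sqrt{914} \approx -1.4187 \cdot 10^{11} + 2.7975 \cdot 10^{9} i$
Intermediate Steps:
$J = 2747$ ($J = 3 - -2744 = 3 + 2744 = 2747$)
$j = -65928$ ($j = \left(-24\right) 2747 = -65928$)
$b = -1165280$
$\left(j + \sqrt{59225 - 1749211}\right) \left(4572801 + \left(-1255585 + b\right)\right) = \left(-65928 + \sqrt{59225 - 1749211}\right) \left(4572801 - 2420865\right) = \left(-65928 + \sqrt{-1689986}\right) \left(4572801 - 2420865\right) = \left(-65928 + 43 i \sqrt{914}\right) 2151936 = -141872836608 + 92533248 i \sqrt{914}$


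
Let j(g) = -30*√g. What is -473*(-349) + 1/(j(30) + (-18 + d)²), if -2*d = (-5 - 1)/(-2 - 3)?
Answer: 1062549334078/6436689 + 6250*√30/19310067 ≈ 1.6508e+5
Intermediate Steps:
d = -⅗ (d = -(-5 - 1)/(2*(-2 - 3)) = -(-3)/(-5) = -(-3)*(-1)/5 = -½*6/5 = -⅗ ≈ -0.60000)
-473*(-349) + 1/(j(30) + (-18 + d)²) = -473*(-349) + 1/(-30*√30 + (-18 - ⅗)²) = 165077 + 1/(-30*√30 + (-93/5)²) = 165077 + 1/(-30*√30 + 8649/25) = 165077 + 1/(8649/25 - 30*√30)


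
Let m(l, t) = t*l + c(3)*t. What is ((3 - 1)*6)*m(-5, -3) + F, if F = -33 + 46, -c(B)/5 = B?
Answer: 733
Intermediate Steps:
c(B) = -5*B
m(l, t) = -15*t + l*t (m(l, t) = t*l + (-5*3)*t = l*t - 15*t = -15*t + l*t)
F = 13
((3 - 1)*6)*m(-5, -3) + F = ((3 - 1)*6)*(-3*(-15 - 5)) + 13 = (2*6)*(-3*(-20)) + 13 = 12*60 + 13 = 720 + 13 = 733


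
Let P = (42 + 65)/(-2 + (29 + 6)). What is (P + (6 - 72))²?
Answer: 4289041/1089 ≈ 3938.5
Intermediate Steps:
P = 107/33 (P = 107/(-2 + 35) = 107/33 ≈ 3.2424)
(P + (6 - 72))² = (107/33 + (6 - 72))² = (107/33 - 66)² = (-2071/33)² = 4289041/1089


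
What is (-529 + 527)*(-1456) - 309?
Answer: 2603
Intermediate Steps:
(-529 + 527)*(-1456) - 309 = -2*(-1456) - 309 = 2912 - 309 = 2603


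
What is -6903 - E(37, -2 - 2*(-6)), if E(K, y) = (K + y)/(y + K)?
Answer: -6904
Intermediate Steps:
E(K, y) = 1 (E(K, y) = (K + y)/(K + y) = 1)
-6903 - E(37, -2 - 2*(-6)) = -6903 - 1*1 = -6903 - 1 = -6904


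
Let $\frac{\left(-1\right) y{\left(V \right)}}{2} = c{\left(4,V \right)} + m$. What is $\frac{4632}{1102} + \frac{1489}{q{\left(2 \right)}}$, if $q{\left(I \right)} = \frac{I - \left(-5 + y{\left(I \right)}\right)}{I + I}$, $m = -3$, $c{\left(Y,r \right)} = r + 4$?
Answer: $\frac{3311864}{7163} \approx 462.36$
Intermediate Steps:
$c{\left(Y,r \right)} = 4 + r$
$y{\left(V \right)} = -2 - 2 V$ ($y{\left(V \right)} = - 2 \left(\left(4 + V\right) - 3\right) = - 2 \left(1 + V\right) = -2 - 2 V$)
$q{\left(I \right)} = \frac{7 + 3 I}{2 I}$ ($q{\left(I \right)} = \frac{I - \left(-7 - 2 I\right)}{I + I} = \frac{I + \left(5 + \left(2 + 2 I\right)\right)}{2 I} = \left(I + \left(7 + 2 I\right)\right) \frac{1}{2 I} = \left(7 + 3 I\right) \frac{1}{2 I} = \frac{7 + 3 I}{2 I}$)
$\frac{4632}{1102} + \frac{1489}{q{\left(2 \right)}} = \frac{4632}{1102} + \frac{1489}{\frac{1}{2} \cdot \frac{1}{2} \left(7 + 3 \cdot 2\right)} = 4632 \cdot \frac{1}{1102} + \frac{1489}{\frac{1}{2} \cdot \frac{1}{2} \left(7 + 6\right)} = \frac{2316}{551} + \frac{1489}{\frac{1}{2} \cdot \frac{1}{2} \cdot 13} = \frac{2316}{551} + \frac{1489}{\frac{13}{4}} = \frac{2316}{551} + 1489 \cdot \frac{4}{13} = \frac{2316}{551} + \frac{5956}{13} = \frac{3311864}{7163}$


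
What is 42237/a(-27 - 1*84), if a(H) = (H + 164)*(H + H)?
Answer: -14079/3922 ≈ -3.5897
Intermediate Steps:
a(H) = 2*H*(164 + H) (a(H) = (164 + H)*(2*H) = 2*H*(164 + H))
42237/a(-27 - 1*84) = 42237/((2*(-27 - 1*84)*(164 + (-27 - 1*84)))) = 42237/((2*(-27 - 84)*(164 + (-27 - 84)))) = 42237/((2*(-111)*(164 - 111))) = 42237/((2*(-111)*53)) = 42237/(-11766) = 42237*(-1/11766) = -14079/3922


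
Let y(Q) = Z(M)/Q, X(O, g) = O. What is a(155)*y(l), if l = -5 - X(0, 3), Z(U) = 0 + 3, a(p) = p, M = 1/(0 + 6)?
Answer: -93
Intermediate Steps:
M = ⅙ (M = 1/6 = ⅙ ≈ 0.16667)
Z(U) = 3
l = -5 (l = -5 - 1*0 = -5 + 0 = -5)
y(Q) = 3/Q
a(155)*y(l) = 155*(3/(-5)) = 155*(3*(-⅕)) = 155*(-⅗) = -93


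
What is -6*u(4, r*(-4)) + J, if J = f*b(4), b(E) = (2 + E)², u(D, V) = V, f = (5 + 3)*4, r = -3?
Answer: 1080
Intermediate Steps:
f = 32 (f = 8*4 = 32)
J = 1152 (J = 32*(2 + 4)² = 32*6² = 32*36 = 1152)
-6*u(4, r*(-4)) + J = -(-18)*(-4) + 1152 = -6*12 + 1152 = -72 + 1152 = 1080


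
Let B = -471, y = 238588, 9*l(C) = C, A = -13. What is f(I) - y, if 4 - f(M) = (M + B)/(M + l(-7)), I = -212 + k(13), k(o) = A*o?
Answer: -204945573/859 ≈ -2.3859e+5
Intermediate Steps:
l(C) = C/9
k(o) = -13*o
I = -381 (I = -212 - 13*13 = -212 - 169 = -381)
f(M) = 4 - (-471 + M)/(-7/9 + M) (f(M) = 4 - (M - 471)/(M + (⅑)*(-7)) = 4 - (-471 + M)/(M - 7/9) = 4 - (-471 + M)/(-7/9 + M))
f(I) - y = (4211 + 27*(-381))/(-7 + 9*(-381)) - 1*238588 = (4211 - 10287)/(-7 - 3429) - 238588 = -6076/(-3436) - 238588 = -1/3436*(-6076) - 238588 = 1519/859 - 238588 = -204945573/859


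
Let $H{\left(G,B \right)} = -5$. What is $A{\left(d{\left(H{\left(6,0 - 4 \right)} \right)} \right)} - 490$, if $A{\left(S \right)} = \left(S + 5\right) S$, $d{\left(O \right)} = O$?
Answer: $-490$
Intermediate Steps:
$A{\left(S \right)} = S \left(5 + S\right)$ ($A{\left(S \right)} = \left(5 + S\right) S = S \left(5 + S\right)$)
$A{\left(d{\left(H{\left(6,0 - 4 \right)} \right)} \right)} - 490 = - 5 \left(5 - 5\right) - 490 = \left(-5\right) 0 - 490 = 0 - 490 = -490$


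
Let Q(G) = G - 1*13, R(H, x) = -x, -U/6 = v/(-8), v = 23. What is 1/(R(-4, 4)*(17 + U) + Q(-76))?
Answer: -1/226 ≈ -0.0044248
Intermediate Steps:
U = 69/4 (U = -138/(-8) = -138*(-1)/8 = -6*(-23/8) = 69/4 ≈ 17.250)
Q(G) = -13 + G (Q(G) = G - 13 = -13 + G)
1/(R(-4, 4)*(17 + U) + Q(-76)) = 1/((-1*4)*(17 + 69/4) + (-13 - 76)) = 1/(-4*137/4 - 89) = 1/(-137 - 89) = 1/(-226) = -1/226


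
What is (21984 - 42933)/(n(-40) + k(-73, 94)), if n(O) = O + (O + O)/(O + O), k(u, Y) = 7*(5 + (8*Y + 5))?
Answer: -6983/1765 ≈ -3.9564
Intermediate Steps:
k(u, Y) = 70 + 56*Y (k(u, Y) = 7*(5 + (5 + 8*Y)) = 7*(10 + 8*Y) = 70 + 56*Y)
n(O) = 1 + O (n(O) = O + (2*O)/((2*O)) = O + (2*O)*(1/(2*O)) = O + 1 = 1 + O)
(21984 - 42933)/(n(-40) + k(-73, 94)) = (21984 - 42933)/((1 - 40) + (70 + 56*94)) = -20949/(-39 + (70 + 5264)) = -20949/(-39 + 5334) = -20949/5295 = -20949*1/5295 = -6983/1765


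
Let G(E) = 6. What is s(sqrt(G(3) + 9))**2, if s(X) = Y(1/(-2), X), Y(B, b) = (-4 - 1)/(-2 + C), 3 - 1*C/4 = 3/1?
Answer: 25/4 ≈ 6.2500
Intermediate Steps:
C = 0 (C = 12 - 12/1 = 12 - 12 = 0)
Y(B, b) = 5/2 (Y(B, b) = (-4 - 1)/(-2 + 0) = -5/(-2) = -5*(-1/2) = 5/2)
s(X) = 5/2
s(sqrt(G(3) + 9))**2 = (5/2)**2 = 25/4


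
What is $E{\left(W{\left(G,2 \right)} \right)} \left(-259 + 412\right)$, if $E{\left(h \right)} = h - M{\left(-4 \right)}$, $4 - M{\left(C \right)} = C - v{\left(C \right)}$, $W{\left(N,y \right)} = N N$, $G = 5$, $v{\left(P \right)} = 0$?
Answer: $2601$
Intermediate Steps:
$W{\left(N,y \right)} = N^{2}$
$M{\left(C \right)} = 4 - C$ ($M{\left(C \right)} = 4 - \left(C - 0\right) = 4 - \left(C + 0\right) = 4 - C$)
$E{\left(h \right)} = -8 + h$ ($E{\left(h \right)} = h - \left(4 - -4\right) = h - \left(4 + 4\right) = h - 8 = -8 + h$)
$E{\left(W{\left(G,2 \right)} \right)} \left(-259 + 412\right) = \left(-8 + 5^{2}\right) \left(-259 + 412\right) = \left(-8 + 25\right) 153 = 17 \cdot 153 = 2601$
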